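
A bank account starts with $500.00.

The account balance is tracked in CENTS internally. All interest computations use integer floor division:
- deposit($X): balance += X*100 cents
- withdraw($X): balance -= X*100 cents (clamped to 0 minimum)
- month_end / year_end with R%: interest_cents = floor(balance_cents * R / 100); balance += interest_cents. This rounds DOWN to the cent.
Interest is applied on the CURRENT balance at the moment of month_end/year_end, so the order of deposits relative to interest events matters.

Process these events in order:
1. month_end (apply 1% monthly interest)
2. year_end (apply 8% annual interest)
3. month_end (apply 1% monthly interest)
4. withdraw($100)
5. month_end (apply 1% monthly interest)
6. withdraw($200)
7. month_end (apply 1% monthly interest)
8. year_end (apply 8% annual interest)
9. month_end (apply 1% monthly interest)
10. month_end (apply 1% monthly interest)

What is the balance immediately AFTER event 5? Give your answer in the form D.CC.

After 1 (month_end (apply 1% monthly interest)): balance=$505.00 total_interest=$5.00
After 2 (year_end (apply 8% annual interest)): balance=$545.40 total_interest=$45.40
After 3 (month_end (apply 1% monthly interest)): balance=$550.85 total_interest=$50.85
After 4 (withdraw($100)): balance=$450.85 total_interest=$50.85
After 5 (month_end (apply 1% monthly interest)): balance=$455.35 total_interest=$55.35

Answer: 455.35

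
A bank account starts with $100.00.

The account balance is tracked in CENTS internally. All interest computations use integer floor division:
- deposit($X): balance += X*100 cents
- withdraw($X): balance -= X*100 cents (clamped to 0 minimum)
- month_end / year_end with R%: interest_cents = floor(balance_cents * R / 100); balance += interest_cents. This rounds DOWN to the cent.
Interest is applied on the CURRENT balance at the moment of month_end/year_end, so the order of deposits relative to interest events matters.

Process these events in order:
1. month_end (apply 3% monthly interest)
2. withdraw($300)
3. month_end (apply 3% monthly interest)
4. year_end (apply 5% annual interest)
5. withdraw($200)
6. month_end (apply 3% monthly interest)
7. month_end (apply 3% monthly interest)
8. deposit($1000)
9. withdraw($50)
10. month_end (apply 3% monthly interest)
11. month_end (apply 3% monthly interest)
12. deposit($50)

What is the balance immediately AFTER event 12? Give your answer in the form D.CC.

Answer: 1057.85

Derivation:
After 1 (month_end (apply 3% monthly interest)): balance=$103.00 total_interest=$3.00
After 2 (withdraw($300)): balance=$0.00 total_interest=$3.00
After 3 (month_end (apply 3% monthly interest)): balance=$0.00 total_interest=$3.00
After 4 (year_end (apply 5% annual interest)): balance=$0.00 total_interest=$3.00
After 5 (withdraw($200)): balance=$0.00 total_interest=$3.00
After 6 (month_end (apply 3% monthly interest)): balance=$0.00 total_interest=$3.00
After 7 (month_end (apply 3% monthly interest)): balance=$0.00 total_interest=$3.00
After 8 (deposit($1000)): balance=$1000.00 total_interest=$3.00
After 9 (withdraw($50)): balance=$950.00 total_interest=$3.00
After 10 (month_end (apply 3% monthly interest)): balance=$978.50 total_interest=$31.50
After 11 (month_end (apply 3% monthly interest)): balance=$1007.85 total_interest=$60.85
After 12 (deposit($50)): balance=$1057.85 total_interest=$60.85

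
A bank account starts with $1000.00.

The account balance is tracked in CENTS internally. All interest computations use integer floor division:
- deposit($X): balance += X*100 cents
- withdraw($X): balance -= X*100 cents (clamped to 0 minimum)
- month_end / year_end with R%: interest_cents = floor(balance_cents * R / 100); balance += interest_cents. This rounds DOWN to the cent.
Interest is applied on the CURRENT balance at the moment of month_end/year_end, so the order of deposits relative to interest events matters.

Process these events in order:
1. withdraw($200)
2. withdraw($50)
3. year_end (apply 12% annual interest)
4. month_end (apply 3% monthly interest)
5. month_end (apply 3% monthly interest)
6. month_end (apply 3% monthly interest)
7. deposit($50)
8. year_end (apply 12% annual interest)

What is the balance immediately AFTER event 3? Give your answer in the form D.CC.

After 1 (withdraw($200)): balance=$800.00 total_interest=$0.00
After 2 (withdraw($50)): balance=$750.00 total_interest=$0.00
After 3 (year_end (apply 12% annual interest)): balance=$840.00 total_interest=$90.00

Answer: 840.00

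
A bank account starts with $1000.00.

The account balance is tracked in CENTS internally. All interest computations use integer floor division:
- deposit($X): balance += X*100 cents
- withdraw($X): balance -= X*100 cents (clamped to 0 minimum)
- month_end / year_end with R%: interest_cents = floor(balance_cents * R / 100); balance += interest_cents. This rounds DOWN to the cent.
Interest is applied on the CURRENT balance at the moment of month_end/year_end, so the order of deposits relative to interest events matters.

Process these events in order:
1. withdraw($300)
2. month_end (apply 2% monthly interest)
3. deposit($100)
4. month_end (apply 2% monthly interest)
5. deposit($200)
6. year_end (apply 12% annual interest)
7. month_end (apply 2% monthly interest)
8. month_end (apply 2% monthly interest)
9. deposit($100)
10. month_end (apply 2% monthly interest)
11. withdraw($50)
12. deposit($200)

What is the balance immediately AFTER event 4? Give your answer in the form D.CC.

Answer: 830.28

Derivation:
After 1 (withdraw($300)): balance=$700.00 total_interest=$0.00
After 2 (month_end (apply 2% monthly interest)): balance=$714.00 total_interest=$14.00
After 3 (deposit($100)): balance=$814.00 total_interest=$14.00
After 4 (month_end (apply 2% monthly interest)): balance=$830.28 total_interest=$30.28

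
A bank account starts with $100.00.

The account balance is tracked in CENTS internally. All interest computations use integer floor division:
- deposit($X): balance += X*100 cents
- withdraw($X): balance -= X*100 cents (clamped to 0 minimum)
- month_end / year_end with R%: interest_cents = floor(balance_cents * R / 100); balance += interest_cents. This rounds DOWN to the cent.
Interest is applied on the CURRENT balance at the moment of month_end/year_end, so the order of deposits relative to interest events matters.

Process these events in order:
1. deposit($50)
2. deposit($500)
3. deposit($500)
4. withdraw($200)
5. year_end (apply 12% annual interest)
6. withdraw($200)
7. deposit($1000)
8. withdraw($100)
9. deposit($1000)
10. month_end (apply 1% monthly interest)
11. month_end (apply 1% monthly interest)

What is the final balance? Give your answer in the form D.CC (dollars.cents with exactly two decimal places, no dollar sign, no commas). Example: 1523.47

After 1 (deposit($50)): balance=$150.00 total_interest=$0.00
After 2 (deposit($500)): balance=$650.00 total_interest=$0.00
After 3 (deposit($500)): balance=$1150.00 total_interest=$0.00
After 4 (withdraw($200)): balance=$950.00 total_interest=$0.00
After 5 (year_end (apply 12% annual interest)): balance=$1064.00 total_interest=$114.00
After 6 (withdraw($200)): balance=$864.00 total_interest=$114.00
After 7 (deposit($1000)): balance=$1864.00 total_interest=$114.00
After 8 (withdraw($100)): balance=$1764.00 total_interest=$114.00
After 9 (deposit($1000)): balance=$2764.00 total_interest=$114.00
After 10 (month_end (apply 1% monthly interest)): balance=$2791.64 total_interest=$141.64
After 11 (month_end (apply 1% monthly interest)): balance=$2819.55 total_interest=$169.55

Answer: 2819.55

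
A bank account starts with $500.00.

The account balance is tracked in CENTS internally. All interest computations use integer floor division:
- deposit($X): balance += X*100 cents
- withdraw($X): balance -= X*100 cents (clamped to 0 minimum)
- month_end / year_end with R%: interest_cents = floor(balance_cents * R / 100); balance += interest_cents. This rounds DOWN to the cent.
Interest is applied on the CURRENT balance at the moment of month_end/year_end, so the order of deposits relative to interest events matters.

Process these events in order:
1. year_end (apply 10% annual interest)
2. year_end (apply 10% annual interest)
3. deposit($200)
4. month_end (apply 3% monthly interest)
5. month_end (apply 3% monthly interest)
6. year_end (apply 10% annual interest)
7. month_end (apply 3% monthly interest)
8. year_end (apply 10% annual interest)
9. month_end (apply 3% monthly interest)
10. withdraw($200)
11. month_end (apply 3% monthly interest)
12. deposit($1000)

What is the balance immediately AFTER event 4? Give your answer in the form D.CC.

Answer: 829.15

Derivation:
After 1 (year_end (apply 10% annual interest)): balance=$550.00 total_interest=$50.00
After 2 (year_end (apply 10% annual interest)): balance=$605.00 total_interest=$105.00
After 3 (deposit($200)): balance=$805.00 total_interest=$105.00
After 4 (month_end (apply 3% monthly interest)): balance=$829.15 total_interest=$129.15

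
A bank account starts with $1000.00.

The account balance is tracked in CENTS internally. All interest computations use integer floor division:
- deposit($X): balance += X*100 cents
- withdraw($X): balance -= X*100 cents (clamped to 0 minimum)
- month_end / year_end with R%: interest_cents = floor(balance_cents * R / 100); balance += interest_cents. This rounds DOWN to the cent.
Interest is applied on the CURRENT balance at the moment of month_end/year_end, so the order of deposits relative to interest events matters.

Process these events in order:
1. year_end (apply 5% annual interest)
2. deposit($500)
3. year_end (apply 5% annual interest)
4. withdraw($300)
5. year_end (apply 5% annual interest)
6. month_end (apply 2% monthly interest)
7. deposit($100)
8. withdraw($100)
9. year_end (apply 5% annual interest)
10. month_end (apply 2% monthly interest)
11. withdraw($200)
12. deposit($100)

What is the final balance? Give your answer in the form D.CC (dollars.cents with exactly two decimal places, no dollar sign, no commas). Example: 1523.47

After 1 (year_end (apply 5% annual interest)): balance=$1050.00 total_interest=$50.00
After 2 (deposit($500)): balance=$1550.00 total_interest=$50.00
After 3 (year_end (apply 5% annual interest)): balance=$1627.50 total_interest=$127.50
After 4 (withdraw($300)): balance=$1327.50 total_interest=$127.50
After 5 (year_end (apply 5% annual interest)): balance=$1393.87 total_interest=$193.87
After 6 (month_end (apply 2% monthly interest)): balance=$1421.74 total_interest=$221.74
After 7 (deposit($100)): balance=$1521.74 total_interest=$221.74
After 8 (withdraw($100)): balance=$1421.74 total_interest=$221.74
After 9 (year_end (apply 5% annual interest)): balance=$1492.82 total_interest=$292.82
After 10 (month_end (apply 2% monthly interest)): balance=$1522.67 total_interest=$322.67
After 11 (withdraw($200)): balance=$1322.67 total_interest=$322.67
After 12 (deposit($100)): balance=$1422.67 total_interest=$322.67

Answer: 1422.67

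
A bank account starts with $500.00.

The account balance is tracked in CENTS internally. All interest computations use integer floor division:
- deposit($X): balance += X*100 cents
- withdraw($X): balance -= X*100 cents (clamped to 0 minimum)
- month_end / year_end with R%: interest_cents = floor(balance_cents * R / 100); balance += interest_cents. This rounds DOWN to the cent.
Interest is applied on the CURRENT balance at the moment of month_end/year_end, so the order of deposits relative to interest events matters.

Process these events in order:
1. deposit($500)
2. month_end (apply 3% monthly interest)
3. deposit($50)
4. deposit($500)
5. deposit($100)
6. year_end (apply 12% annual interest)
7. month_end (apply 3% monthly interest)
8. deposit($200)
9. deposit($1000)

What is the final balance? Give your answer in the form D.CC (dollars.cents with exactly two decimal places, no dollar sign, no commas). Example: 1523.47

After 1 (deposit($500)): balance=$1000.00 total_interest=$0.00
After 2 (month_end (apply 3% monthly interest)): balance=$1030.00 total_interest=$30.00
After 3 (deposit($50)): balance=$1080.00 total_interest=$30.00
After 4 (deposit($500)): balance=$1580.00 total_interest=$30.00
After 5 (deposit($100)): balance=$1680.00 total_interest=$30.00
After 6 (year_end (apply 12% annual interest)): balance=$1881.60 total_interest=$231.60
After 7 (month_end (apply 3% monthly interest)): balance=$1938.04 total_interest=$288.04
After 8 (deposit($200)): balance=$2138.04 total_interest=$288.04
After 9 (deposit($1000)): balance=$3138.04 total_interest=$288.04

Answer: 3138.04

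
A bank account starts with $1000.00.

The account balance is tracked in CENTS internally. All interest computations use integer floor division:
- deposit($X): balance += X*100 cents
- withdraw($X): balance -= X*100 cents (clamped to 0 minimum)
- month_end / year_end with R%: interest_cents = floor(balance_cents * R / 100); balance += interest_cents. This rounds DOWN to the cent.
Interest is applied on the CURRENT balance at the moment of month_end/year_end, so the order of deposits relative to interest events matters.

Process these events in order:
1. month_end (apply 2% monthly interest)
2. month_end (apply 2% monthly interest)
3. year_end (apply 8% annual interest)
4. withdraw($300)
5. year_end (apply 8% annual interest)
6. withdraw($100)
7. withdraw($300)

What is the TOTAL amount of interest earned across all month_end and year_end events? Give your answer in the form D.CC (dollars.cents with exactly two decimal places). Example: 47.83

After 1 (month_end (apply 2% monthly interest)): balance=$1020.00 total_interest=$20.00
After 2 (month_end (apply 2% monthly interest)): balance=$1040.40 total_interest=$40.40
After 3 (year_end (apply 8% annual interest)): balance=$1123.63 total_interest=$123.63
After 4 (withdraw($300)): balance=$823.63 total_interest=$123.63
After 5 (year_end (apply 8% annual interest)): balance=$889.52 total_interest=$189.52
After 6 (withdraw($100)): balance=$789.52 total_interest=$189.52
After 7 (withdraw($300)): balance=$489.52 total_interest=$189.52

Answer: 189.52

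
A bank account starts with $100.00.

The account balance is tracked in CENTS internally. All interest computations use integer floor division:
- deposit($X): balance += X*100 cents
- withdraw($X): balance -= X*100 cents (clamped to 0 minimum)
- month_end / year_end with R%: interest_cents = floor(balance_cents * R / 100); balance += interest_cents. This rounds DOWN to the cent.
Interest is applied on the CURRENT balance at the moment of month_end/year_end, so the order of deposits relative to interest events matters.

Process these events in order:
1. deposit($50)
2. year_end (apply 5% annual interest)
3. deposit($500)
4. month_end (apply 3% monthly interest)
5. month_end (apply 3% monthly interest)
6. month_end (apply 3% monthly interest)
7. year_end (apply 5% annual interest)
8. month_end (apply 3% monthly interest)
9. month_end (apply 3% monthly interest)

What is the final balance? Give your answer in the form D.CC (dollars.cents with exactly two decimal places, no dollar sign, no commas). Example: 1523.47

Answer: 800.31

Derivation:
After 1 (deposit($50)): balance=$150.00 total_interest=$0.00
After 2 (year_end (apply 5% annual interest)): balance=$157.50 total_interest=$7.50
After 3 (deposit($500)): balance=$657.50 total_interest=$7.50
After 4 (month_end (apply 3% monthly interest)): balance=$677.22 total_interest=$27.22
After 5 (month_end (apply 3% monthly interest)): balance=$697.53 total_interest=$47.53
After 6 (month_end (apply 3% monthly interest)): balance=$718.45 total_interest=$68.45
After 7 (year_end (apply 5% annual interest)): balance=$754.37 total_interest=$104.37
After 8 (month_end (apply 3% monthly interest)): balance=$777.00 total_interest=$127.00
After 9 (month_end (apply 3% monthly interest)): balance=$800.31 total_interest=$150.31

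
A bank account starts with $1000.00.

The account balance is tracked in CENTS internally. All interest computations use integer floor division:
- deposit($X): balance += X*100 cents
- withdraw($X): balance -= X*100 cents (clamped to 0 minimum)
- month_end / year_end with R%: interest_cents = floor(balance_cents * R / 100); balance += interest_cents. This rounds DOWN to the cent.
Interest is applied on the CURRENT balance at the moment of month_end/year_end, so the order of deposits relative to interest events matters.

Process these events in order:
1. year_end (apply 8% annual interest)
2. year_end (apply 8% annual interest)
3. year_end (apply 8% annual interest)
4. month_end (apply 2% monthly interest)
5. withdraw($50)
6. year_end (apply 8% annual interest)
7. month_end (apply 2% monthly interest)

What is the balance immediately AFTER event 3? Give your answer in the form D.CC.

After 1 (year_end (apply 8% annual interest)): balance=$1080.00 total_interest=$80.00
After 2 (year_end (apply 8% annual interest)): balance=$1166.40 total_interest=$166.40
After 3 (year_end (apply 8% annual interest)): balance=$1259.71 total_interest=$259.71

Answer: 1259.71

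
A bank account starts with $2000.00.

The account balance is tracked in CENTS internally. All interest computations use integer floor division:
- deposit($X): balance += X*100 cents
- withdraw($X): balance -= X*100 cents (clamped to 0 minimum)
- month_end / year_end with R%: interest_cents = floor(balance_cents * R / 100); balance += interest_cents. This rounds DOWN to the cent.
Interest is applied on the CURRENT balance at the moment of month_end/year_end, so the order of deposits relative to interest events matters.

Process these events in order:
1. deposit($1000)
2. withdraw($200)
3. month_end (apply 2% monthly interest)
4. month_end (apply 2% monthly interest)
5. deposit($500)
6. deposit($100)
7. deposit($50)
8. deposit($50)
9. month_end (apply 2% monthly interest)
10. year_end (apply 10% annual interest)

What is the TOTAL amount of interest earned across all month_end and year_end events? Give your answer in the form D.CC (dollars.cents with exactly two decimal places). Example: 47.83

After 1 (deposit($1000)): balance=$3000.00 total_interest=$0.00
After 2 (withdraw($200)): balance=$2800.00 total_interest=$0.00
After 3 (month_end (apply 2% monthly interest)): balance=$2856.00 total_interest=$56.00
After 4 (month_end (apply 2% monthly interest)): balance=$2913.12 total_interest=$113.12
After 5 (deposit($500)): balance=$3413.12 total_interest=$113.12
After 6 (deposit($100)): balance=$3513.12 total_interest=$113.12
After 7 (deposit($50)): balance=$3563.12 total_interest=$113.12
After 8 (deposit($50)): balance=$3613.12 total_interest=$113.12
After 9 (month_end (apply 2% monthly interest)): balance=$3685.38 total_interest=$185.38
After 10 (year_end (apply 10% annual interest)): balance=$4053.91 total_interest=$553.91

Answer: 553.91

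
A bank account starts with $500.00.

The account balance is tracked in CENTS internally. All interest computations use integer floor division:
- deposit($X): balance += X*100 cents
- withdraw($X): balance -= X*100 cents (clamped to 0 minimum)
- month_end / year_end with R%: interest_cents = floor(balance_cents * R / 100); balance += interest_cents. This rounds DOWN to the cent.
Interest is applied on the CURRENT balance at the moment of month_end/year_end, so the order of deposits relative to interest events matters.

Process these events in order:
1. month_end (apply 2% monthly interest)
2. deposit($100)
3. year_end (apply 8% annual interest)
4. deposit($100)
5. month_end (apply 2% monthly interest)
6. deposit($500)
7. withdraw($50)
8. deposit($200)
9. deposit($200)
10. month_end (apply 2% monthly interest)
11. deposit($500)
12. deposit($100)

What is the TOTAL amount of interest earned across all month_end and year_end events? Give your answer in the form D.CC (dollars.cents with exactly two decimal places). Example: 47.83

Answer: 106.44

Derivation:
After 1 (month_end (apply 2% monthly interest)): balance=$510.00 total_interest=$10.00
After 2 (deposit($100)): balance=$610.00 total_interest=$10.00
After 3 (year_end (apply 8% annual interest)): balance=$658.80 total_interest=$58.80
After 4 (deposit($100)): balance=$758.80 total_interest=$58.80
After 5 (month_end (apply 2% monthly interest)): balance=$773.97 total_interest=$73.97
After 6 (deposit($500)): balance=$1273.97 total_interest=$73.97
After 7 (withdraw($50)): balance=$1223.97 total_interest=$73.97
After 8 (deposit($200)): balance=$1423.97 total_interest=$73.97
After 9 (deposit($200)): balance=$1623.97 total_interest=$73.97
After 10 (month_end (apply 2% monthly interest)): balance=$1656.44 total_interest=$106.44
After 11 (deposit($500)): balance=$2156.44 total_interest=$106.44
After 12 (deposit($100)): balance=$2256.44 total_interest=$106.44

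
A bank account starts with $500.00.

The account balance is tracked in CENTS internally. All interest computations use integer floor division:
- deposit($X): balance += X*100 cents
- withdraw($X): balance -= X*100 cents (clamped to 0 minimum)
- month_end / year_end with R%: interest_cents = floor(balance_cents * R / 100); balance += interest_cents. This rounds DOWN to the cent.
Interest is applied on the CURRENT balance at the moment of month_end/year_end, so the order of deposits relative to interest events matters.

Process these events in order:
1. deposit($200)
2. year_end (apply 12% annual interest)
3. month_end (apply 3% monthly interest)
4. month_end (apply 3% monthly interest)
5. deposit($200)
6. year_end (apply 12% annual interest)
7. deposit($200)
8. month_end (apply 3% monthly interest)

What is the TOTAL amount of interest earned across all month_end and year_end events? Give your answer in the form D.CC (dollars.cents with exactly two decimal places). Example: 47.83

Answer: 296.20

Derivation:
After 1 (deposit($200)): balance=$700.00 total_interest=$0.00
After 2 (year_end (apply 12% annual interest)): balance=$784.00 total_interest=$84.00
After 3 (month_end (apply 3% monthly interest)): balance=$807.52 total_interest=$107.52
After 4 (month_end (apply 3% monthly interest)): balance=$831.74 total_interest=$131.74
After 5 (deposit($200)): balance=$1031.74 total_interest=$131.74
After 6 (year_end (apply 12% annual interest)): balance=$1155.54 total_interest=$255.54
After 7 (deposit($200)): balance=$1355.54 total_interest=$255.54
After 8 (month_end (apply 3% monthly interest)): balance=$1396.20 total_interest=$296.20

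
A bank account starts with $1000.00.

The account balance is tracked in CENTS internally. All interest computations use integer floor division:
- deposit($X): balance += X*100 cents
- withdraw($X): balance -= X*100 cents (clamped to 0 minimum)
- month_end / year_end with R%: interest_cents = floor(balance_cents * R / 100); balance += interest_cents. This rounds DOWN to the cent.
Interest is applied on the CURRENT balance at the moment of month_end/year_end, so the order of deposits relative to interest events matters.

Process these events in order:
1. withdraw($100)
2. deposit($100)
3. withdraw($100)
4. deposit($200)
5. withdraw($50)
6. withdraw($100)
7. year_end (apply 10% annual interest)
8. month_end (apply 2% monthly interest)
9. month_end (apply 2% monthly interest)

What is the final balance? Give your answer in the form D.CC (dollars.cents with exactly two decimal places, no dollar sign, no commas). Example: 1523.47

Answer: 1087.21

Derivation:
After 1 (withdraw($100)): balance=$900.00 total_interest=$0.00
After 2 (deposit($100)): balance=$1000.00 total_interest=$0.00
After 3 (withdraw($100)): balance=$900.00 total_interest=$0.00
After 4 (deposit($200)): balance=$1100.00 total_interest=$0.00
After 5 (withdraw($50)): balance=$1050.00 total_interest=$0.00
After 6 (withdraw($100)): balance=$950.00 total_interest=$0.00
After 7 (year_end (apply 10% annual interest)): balance=$1045.00 total_interest=$95.00
After 8 (month_end (apply 2% monthly interest)): balance=$1065.90 total_interest=$115.90
After 9 (month_end (apply 2% monthly interest)): balance=$1087.21 total_interest=$137.21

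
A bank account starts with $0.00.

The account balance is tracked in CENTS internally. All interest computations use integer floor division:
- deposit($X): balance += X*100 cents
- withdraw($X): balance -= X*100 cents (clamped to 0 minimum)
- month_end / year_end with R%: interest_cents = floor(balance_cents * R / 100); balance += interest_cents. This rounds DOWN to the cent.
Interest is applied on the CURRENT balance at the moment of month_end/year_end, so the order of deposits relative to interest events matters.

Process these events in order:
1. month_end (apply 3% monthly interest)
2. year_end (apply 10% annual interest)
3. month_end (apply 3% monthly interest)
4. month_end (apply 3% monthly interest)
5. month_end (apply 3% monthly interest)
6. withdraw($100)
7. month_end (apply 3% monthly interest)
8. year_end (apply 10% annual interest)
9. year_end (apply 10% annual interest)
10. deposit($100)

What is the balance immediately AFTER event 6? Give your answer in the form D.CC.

Answer: 0.00

Derivation:
After 1 (month_end (apply 3% monthly interest)): balance=$0.00 total_interest=$0.00
After 2 (year_end (apply 10% annual interest)): balance=$0.00 total_interest=$0.00
After 3 (month_end (apply 3% monthly interest)): balance=$0.00 total_interest=$0.00
After 4 (month_end (apply 3% monthly interest)): balance=$0.00 total_interest=$0.00
After 5 (month_end (apply 3% monthly interest)): balance=$0.00 total_interest=$0.00
After 6 (withdraw($100)): balance=$0.00 total_interest=$0.00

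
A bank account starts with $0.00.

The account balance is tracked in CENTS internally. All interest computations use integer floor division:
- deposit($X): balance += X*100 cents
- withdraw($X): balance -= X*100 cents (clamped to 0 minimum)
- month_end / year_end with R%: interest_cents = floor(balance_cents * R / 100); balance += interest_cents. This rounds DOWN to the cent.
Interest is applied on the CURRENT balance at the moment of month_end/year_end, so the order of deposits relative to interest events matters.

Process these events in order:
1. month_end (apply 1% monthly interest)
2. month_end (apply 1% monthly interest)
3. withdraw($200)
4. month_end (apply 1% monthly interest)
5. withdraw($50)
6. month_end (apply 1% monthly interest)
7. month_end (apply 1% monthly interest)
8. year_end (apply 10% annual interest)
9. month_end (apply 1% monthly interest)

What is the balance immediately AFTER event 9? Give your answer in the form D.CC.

Answer: 0.00

Derivation:
After 1 (month_end (apply 1% monthly interest)): balance=$0.00 total_interest=$0.00
After 2 (month_end (apply 1% monthly interest)): balance=$0.00 total_interest=$0.00
After 3 (withdraw($200)): balance=$0.00 total_interest=$0.00
After 4 (month_end (apply 1% monthly interest)): balance=$0.00 total_interest=$0.00
After 5 (withdraw($50)): balance=$0.00 total_interest=$0.00
After 6 (month_end (apply 1% monthly interest)): balance=$0.00 total_interest=$0.00
After 7 (month_end (apply 1% monthly interest)): balance=$0.00 total_interest=$0.00
After 8 (year_end (apply 10% annual interest)): balance=$0.00 total_interest=$0.00
After 9 (month_end (apply 1% monthly interest)): balance=$0.00 total_interest=$0.00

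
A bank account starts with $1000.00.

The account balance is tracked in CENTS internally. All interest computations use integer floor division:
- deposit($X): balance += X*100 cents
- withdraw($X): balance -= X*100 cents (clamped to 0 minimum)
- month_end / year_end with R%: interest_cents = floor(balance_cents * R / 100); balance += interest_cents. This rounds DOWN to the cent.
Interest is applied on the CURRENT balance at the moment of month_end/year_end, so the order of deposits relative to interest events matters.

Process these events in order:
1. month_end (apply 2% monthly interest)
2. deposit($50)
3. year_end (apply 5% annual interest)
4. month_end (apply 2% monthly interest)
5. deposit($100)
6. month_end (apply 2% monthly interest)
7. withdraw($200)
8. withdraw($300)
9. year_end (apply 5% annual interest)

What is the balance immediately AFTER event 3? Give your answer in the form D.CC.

After 1 (month_end (apply 2% monthly interest)): balance=$1020.00 total_interest=$20.00
After 2 (deposit($50)): balance=$1070.00 total_interest=$20.00
After 3 (year_end (apply 5% annual interest)): balance=$1123.50 total_interest=$73.50

Answer: 1123.50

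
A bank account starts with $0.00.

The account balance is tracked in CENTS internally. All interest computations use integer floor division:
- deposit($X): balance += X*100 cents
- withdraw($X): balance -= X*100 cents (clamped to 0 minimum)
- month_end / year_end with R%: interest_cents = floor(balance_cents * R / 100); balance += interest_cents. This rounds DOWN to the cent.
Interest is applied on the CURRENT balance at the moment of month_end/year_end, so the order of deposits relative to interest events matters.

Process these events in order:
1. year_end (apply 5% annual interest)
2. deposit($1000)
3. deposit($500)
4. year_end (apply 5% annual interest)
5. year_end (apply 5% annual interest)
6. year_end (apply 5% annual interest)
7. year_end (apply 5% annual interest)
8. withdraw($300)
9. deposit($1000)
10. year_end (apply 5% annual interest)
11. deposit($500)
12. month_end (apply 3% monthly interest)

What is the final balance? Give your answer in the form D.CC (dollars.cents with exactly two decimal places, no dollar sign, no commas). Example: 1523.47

After 1 (year_end (apply 5% annual interest)): balance=$0.00 total_interest=$0.00
After 2 (deposit($1000)): balance=$1000.00 total_interest=$0.00
After 3 (deposit($500)): balance=$1500.00 total_interest=$0.00
After 4 (year_end (apply 5% annual interest)): balance=$1575.00 total_interest=$75.00
After 5 (year_end (apply 5% annual interest)): balance=$1653.75 total_interest=$153.75
After 6 (year_end (apply 5% annual interest)): balance=$1736.43 total_interest=$236.43
After 7 (year_end (apply 5% annual interest)): balance=$1823.25 total_interest=$323.25
After 8 (withdraw($300)): balance=$1523.25 total_interest=$323.25
After 9 (deposit($1000)): balance=$2523.25 total_interest=$323.25
After 10 (year_end (apply 5% annual interest)): balance=$2649.41 total_interest=$449.41
After 11 (deposit($500)): balance=$3149.41 total_interest=$449.41
After 12 (month_end (apply 3% monthly interest)): balance=$3243.89 total_interest=$543.89

Answer: 3243.89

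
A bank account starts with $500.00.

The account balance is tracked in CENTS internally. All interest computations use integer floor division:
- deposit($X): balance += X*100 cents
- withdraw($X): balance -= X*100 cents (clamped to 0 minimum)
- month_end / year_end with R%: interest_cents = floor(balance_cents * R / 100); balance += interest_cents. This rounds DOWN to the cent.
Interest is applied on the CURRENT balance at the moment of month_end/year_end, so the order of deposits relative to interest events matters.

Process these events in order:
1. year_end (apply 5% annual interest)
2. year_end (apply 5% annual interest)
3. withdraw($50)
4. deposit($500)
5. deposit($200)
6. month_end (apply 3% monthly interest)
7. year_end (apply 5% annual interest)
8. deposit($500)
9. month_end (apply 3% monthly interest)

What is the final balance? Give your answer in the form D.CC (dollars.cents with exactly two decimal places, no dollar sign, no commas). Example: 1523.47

Answer: 1853.11

Derivation:
After 1 (year_end (apply 5% annual interest)): balance=$525.00 total_interest=$25.00
After 2 (year_end (apply 5% annual interest)): balance=$551.25 total_interest=$51.25
After 3 (withdraw($50)): balance=$501.25 total_interest=$51.25
After 4 (deposit($500)): balance=$1001.25 total_interest=$51.25
After 5 (deposit($200)): balance=$1201.25 total_interest=$51.25
After 6 (month_end (apply 3% monthly interest)): balance=$1237.28 total_interest=$87.28
After 7 (year_end (apply 5% annual interest)): balance=$1299.14 total_interest=$149.14
After 8 (deposit($500)): balance=$1799.14 total_interest=$149.14
After 9 (month_end (apply 3% monthly interest)): balance=$1853.11 total_interest=$203.11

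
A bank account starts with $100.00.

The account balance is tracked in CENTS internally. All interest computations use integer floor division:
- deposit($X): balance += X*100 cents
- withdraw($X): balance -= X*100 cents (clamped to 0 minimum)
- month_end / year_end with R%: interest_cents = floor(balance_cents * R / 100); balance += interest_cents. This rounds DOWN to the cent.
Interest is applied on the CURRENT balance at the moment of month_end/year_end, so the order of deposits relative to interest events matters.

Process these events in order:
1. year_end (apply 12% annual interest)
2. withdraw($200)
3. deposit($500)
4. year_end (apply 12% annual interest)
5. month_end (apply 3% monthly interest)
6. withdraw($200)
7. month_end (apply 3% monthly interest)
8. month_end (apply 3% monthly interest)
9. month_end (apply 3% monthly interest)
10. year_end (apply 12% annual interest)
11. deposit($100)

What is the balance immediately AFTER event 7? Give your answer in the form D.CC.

Answer: 388.10

Derivation:
After 1 (year_end (apply 12% annual interest)): balance=$112.00 total_interest=$12.00
After 2 (withdraw($200)): balance=$0.00 total_interest=$12.00
After 3 (deposit($500)): balance=$500.00 total_interest=$12.00
After 4 (year_end (apply 12% annual interest)): balance=$560.00 total_interest=$72.00
After 5 (month_end (apply 3% monthly interest)): balance=$576.80 total_interest=$88.80
After 6 (withdraw($200)): balance=$376.80 total_interest=$88.80
After 7 (month_end (apply 3% monthly interest)): balance=$388.10 total_interest=$100.10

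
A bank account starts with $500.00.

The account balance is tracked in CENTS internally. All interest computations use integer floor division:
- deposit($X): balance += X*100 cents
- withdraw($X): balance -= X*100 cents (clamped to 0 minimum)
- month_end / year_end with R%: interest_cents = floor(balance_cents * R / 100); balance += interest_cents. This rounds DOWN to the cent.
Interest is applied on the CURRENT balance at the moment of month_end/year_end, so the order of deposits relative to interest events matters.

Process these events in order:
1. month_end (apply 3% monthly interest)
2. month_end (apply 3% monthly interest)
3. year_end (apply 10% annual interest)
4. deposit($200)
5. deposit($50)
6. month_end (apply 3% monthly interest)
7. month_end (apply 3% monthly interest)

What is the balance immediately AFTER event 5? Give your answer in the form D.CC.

After 1 (month_end (apply 3% monthly interest)): balance=$515.00 total_interest=$15.00
After 2 (month_end (apply 3% monthly interest)): balance=$530.45 total_interest=$30.45
After 3 (year_end (apply 10% annual interest)): balance=$583.49 total_interest=$83.49
After 4 (deposit($200)): balance=$783.49 total_interest=$83.49
After 5 (deposit($50)): balance=$833.49 total_interest=$83.49

Answer: 833.49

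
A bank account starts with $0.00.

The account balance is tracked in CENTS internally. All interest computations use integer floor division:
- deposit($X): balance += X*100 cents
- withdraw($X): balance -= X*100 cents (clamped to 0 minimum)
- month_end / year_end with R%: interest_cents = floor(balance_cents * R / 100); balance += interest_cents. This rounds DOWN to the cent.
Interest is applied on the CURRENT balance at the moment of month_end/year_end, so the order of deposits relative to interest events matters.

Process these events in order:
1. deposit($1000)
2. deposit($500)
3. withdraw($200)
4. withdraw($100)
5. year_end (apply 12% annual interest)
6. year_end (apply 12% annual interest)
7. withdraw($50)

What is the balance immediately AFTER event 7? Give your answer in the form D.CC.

After 1 (deposit($1000)): balance=$1000.00 total_interest=$0.00
After 2 (deposit($500)): balance=$1500.00 total_interest=$0.00
After 3 (withdraw($200)): balance=$1300.00 total_interest=$0.00
After 4 (withdraw($100)): balance=$1200.00 total_interest=$0.00
After 5 (year_end (apply 12% annual interest)): balance=$1344.00 total_interest=$144.00
After 6 (year_end (apply 12% annual interest)): balance=$1505.28 total_interest=$305.28
After 7 (withdraw($50)): balance=$1455.28 total_interest=$305.28

Answer: 1455.28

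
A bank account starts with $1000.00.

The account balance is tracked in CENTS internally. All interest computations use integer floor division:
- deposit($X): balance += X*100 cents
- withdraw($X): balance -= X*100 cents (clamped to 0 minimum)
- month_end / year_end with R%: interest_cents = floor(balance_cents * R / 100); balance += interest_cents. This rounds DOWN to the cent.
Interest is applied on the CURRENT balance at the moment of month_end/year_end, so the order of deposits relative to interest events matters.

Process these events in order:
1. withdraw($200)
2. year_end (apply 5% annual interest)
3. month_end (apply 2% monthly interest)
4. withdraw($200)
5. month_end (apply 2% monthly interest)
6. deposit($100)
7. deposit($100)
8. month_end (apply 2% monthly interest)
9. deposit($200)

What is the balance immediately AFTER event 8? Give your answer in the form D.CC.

Answer: 887.32

Derivation:
After 1 (withdraw($200)): balance=$800.00 total_interest=$0.00
After 2 (year_end (apply 5% annual interest)): balance=$840.00 total_interest=$40.00
After 3 (month_end (apply 2% monthly interest)): balance=$856.80 total_interest=$56.80
After 4 (withdraw($200)): balance=$656.80 total_interest=$56.80
After 5 (month_end (apply 2% monthly interest)): balance=$669.93 total_interest=$69.93
After 6 (deposit($100)): balance=$769.93 total_interest=$69.93
After 7 (deposit($100)): balance=$869.93 total_interest=$69.93
After 8 (month_end (apply 2% monthly interest)): balance=$887.32 total_interest=$87.32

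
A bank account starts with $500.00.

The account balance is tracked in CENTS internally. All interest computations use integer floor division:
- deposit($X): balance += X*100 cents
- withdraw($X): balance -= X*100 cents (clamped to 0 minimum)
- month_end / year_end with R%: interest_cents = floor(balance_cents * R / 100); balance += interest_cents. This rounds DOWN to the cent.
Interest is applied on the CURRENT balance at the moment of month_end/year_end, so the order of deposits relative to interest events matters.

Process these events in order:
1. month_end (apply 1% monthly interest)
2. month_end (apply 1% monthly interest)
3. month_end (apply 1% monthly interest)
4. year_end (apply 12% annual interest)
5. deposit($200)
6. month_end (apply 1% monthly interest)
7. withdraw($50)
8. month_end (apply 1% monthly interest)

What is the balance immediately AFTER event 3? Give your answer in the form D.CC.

After 1 (month_end (apply 1% monthly interest)): balance=$505.00 total_interest=$5.00
After 2 (month_end (apply 1% monthly interest)): balance=$510.05 total_interest=$10.05
After 3 (month_end (apply 1% monthly interest)): balance=$515.15 total_interest=$15.15

Answer: 515.15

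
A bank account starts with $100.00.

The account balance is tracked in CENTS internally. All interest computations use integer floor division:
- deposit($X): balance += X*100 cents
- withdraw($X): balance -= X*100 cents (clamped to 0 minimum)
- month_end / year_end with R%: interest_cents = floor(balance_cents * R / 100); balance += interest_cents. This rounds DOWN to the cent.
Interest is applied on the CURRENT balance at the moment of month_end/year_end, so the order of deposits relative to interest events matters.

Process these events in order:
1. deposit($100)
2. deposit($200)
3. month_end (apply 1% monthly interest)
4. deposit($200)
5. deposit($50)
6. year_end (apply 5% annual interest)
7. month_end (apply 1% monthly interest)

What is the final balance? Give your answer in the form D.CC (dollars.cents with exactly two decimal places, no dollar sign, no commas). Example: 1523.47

Answer: 693.56

Derivation:
After 1 (deposit($100)): balance=$200.00 total_interest=$0.00
After 2 (deposit($200)): balance=$400.00 total_interest=$0.00
After 3 (month_end (apply 1% monthly interest)): balance=$404.00 total_interest=$4.00
After 4 (deposit($200)): balance=$604.00 total_interest=$4.00
After 5 (deposit($50)): balance=$654.00 total_interest=$4.00
After 6 (year_end (apply 5% annual interest)): balance=$686.70 total_interest=$36.70
After 7 (month_end (apply 1% monthly interest)): balance=$693.56 total_interest=$43.56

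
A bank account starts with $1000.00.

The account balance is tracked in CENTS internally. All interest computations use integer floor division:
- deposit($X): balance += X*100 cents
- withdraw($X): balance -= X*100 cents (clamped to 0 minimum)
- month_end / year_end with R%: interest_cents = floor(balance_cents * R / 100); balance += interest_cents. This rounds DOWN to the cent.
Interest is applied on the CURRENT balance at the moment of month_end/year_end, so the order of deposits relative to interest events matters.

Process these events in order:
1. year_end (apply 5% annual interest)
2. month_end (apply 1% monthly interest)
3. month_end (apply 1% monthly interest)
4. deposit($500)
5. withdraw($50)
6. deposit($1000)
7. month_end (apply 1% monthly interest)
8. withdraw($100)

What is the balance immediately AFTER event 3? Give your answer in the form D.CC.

Answer: 1071.10

Derivation:
After 1 (year_end (apply 5% annual interest)): balance=$1050.00 total_interest=$50.00
After 2 (month_end (apply 1% monthly interest)): balance=$1060.50 total_interest=$60.50
After 3 (month_end (apply 1% monthly interest)): balance=$1071.10 total_interest=$71.10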